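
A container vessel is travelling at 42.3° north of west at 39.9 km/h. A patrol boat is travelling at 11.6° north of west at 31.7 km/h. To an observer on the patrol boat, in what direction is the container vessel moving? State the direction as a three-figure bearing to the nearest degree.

004°

Taking east as x and north as y: container vessel velocity = (-29.511, 26.853) km/h; patrol boat velocity = (-31.053, 6.374) km/h.
Velocity of container vessel relative to patrol boat = (-29.511, 26.853) − (-31.053, 6.374) = (1.541, 20.479) km/h.
Bearing = atan2(1.54, 20.48) = 4.30° clockwise from north.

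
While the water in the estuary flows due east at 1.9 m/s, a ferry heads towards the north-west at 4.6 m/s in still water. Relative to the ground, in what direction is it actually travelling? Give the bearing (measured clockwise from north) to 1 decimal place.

337.4°

Taking east as x and north as y: velocity relative to the water = (-3.253, 3.253) m/s; the water relative to ground = (1.900, 0.000) m/s.
Velocity relative to ground = (-3.253, 3.253) + (1.900, 0.000) = (-1.353, 3.253) m/s.
Bearing = atan2(-1.35, 3.25) = 337.42° clockwise from north.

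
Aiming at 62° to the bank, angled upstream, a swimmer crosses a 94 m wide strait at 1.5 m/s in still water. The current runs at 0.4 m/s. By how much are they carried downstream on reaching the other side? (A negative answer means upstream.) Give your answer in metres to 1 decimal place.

Perpendicular speed = 1.324 m/s; crossing time = 94 / 1.324 = 70.974 s.
Net downstream speed = -0.304 m/s.
Drift = -0.304 × 70.974 = -21.591 m (upstream).

-21.6 m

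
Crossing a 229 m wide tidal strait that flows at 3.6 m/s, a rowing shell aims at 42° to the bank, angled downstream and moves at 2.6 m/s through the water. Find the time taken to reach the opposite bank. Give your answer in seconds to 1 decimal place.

The component of the rowing shell's velocity perpendicular to the bank is 2.6 × sin 42° = 1.740 m/s.
The current is parallel to the bank, so it does not affect the crossing time.
Time = 229 / 1.740 = 131.629 s.

131.6 s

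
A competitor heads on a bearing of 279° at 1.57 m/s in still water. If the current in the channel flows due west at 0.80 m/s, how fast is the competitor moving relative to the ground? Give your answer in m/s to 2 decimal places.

Taking east as x and north as y: velocity relative to the water = (-1.551, 0.246) m/s; the water relative to ground = (-0.800, 0.000) m/s.
Velocity relative to ground = (-1.551, 0.246) + (-0.800, 0.000) = (-2.351, 0.246) m/s.
Speed = |(-2.351, 0.246)| = 2.363 m/s.

2.36 m/s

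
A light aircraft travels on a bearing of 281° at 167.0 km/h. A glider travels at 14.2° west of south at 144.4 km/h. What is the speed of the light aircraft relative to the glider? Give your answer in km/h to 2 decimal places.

214.59 km/h

Taking east as x and north as y: light aircraft velocity = (-163.932, 31.865) km/h; glider velocity = (-35.422, -139.988) km/h.
Velocity of light aircraft relative to glider = (-163.932, 31.865) − (-35.422, -139.988) = (-128.509, 171.853) km/h.
Magnitude = |(-128.509, 171.853)| = 214.588 km/h.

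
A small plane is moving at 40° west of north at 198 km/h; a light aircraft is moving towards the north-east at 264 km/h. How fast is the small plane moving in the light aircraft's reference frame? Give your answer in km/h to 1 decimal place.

315.9 km/h

Taking east as x and north as y: small plane velocity = (-127.272, 151.677) km/h; light aircraft velocity = (186.676, 186.676) km/h.
Velocity of small plane relative to light aircraft = (-127.272, 151.677) − (186.676, 186.676) = (-313.948, -34.999) km/h.
Magnitude = |(-313.948, -34.999)| = 315.893 km/h.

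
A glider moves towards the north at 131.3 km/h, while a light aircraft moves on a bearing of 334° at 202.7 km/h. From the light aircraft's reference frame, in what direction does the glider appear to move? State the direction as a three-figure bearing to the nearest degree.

Taking east as x and north as y: glider velocity = (0.000, 131.300) km/h; light aircraft velocity = (-88.858, 182.186) km/h.
Velocity of glider relative to light aircraft = (0.000, 131.300) − (-88.858, 182.186) = (88.858, -50.886) km/h.
Bearing = atan2(88.86, -50.89) = 119.80° clockwise from north.

120°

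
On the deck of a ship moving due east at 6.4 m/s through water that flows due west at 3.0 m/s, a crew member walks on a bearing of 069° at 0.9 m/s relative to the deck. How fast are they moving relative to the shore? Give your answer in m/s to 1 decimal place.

4.3 m/s

In east/north components (m/s): crew member relative to ship = (0.840, 0.323); ship relative to water = (6.400, 0.000); water relative to ground = (-3.000, 0.000).
Sum = (4.240, 0.323) m/s.
Speed = |(4.240, 0.323)| = 4.252 m/s.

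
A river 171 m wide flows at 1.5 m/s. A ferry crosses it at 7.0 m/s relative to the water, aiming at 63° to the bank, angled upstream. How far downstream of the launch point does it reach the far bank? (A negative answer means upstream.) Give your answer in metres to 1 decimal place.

Perpendicular speed = 6.237 m/s; crossing time = 171 / 6.237 = 27.417 s.
Net downstream speed = -1.678 m/s.
Drift = -1.678 × 27.417 = -46.004 m (upstream).

-46.0 m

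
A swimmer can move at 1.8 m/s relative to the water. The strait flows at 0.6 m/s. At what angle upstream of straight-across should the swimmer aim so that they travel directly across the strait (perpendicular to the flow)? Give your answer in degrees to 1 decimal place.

To cancel the current, the upstream component of the swimmer's velocity must equal the flow: 1.8 sin θ = 0.6.
sin θ = 0.6 / 1.8 = 0.3333.
θ = arcsin(0.3333) = 19.471°.

19.5°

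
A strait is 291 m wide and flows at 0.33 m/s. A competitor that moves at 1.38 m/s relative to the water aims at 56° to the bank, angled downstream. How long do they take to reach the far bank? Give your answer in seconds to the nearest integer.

The component of the competitor's velocity perpendicular to the bank is 1.38 × sin 56° = 1.144 m/s.
The flow acts along the bank and has no component across it.
Time = 291 / 1.144 = 254.355 s.

254 s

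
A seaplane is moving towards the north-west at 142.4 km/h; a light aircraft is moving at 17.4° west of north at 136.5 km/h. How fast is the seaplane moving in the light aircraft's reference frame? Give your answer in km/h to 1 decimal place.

66.8 km/h

Taking east as x and north as y: seaplane velocity = (-100.692, 100.692) km/h; light aircraft velocity = (-40.819, 130.254) km/h.
Velocity of seaplane relative to light aircraft = (-100.692, 100.692) − (-40.819, 130.254) = (-59.873, -29.562) km/h.
Magnitude = |(-59.873, -29.562)| = 66.773 km/h.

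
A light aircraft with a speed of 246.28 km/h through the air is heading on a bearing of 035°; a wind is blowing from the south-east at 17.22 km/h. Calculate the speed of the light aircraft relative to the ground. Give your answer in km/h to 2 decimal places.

249.85 km/h

Taking east as x and north as y: velocity relative to the air = (141.260, 201.741) km/h; the air relative to ground = (-12.176, 12.176) km/h.
Velocity relative to ground = (141.260, 201.741) + (-12.176, 12.176) = (129.084, 213.917) km/h.
Speed = |(129.084, 213.917)| = 249.846 km/h.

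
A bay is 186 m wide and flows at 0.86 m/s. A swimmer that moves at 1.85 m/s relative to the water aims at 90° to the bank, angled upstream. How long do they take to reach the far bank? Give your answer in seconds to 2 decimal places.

The component of the swimmer's velocity perpendicular to the bank is 1.85 m/s.
The flow acts along the bank and has no component across it.
Time = 186 / 1.850 = 100.541 s.

100.54 s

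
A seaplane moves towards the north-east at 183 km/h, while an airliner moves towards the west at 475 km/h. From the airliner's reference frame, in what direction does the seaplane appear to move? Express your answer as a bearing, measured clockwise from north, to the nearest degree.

Taking east as x and north as y: seaplane velocity = (129.401, 129.401) km/h; airliner velocity = (-475.000, 0.000) km/h.
Velocity of seaplane relative to airliner = (129.401, 129.401) − (-475.000, 0.000) = (604.401, 129.401) km/h.
Bearing = atan2(604.40, 129.40) = 77.92° clockwise from north.

078°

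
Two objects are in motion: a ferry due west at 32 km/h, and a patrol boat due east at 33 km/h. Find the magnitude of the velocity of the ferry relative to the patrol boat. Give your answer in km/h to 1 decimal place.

65.0 km/h

Taking east as x and north as y: ferry velocity = (-32.000, 0.000) km/h; patrol boat velocity = (33.000, 0.000) km/h.
Velocity of ferry relative to patrol boat = (-32.000, 0.000) − (33.000, 0.000) = (-65.000, 0.000) km/h.
Magnitude = |(-65.000, 0.000)| = 65.000 km/h.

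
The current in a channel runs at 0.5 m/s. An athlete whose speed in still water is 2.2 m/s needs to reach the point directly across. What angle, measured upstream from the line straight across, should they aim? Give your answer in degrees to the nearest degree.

To cancel the current, the upstream component of the athlete's velocity must equal the flow: 2.2 sin θ = 0.5.
sin θ = 0.5 / 2.2 = 0.2273.
θ = arcsin(0.2273) = 13.137°.

13°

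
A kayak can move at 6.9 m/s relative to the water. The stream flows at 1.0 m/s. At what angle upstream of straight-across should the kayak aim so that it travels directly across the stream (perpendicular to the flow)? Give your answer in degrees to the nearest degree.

8°

To cancel the current, the upstream component of the kayak's velocity must equal the flow: 6.9 sin θ = 1.0.
sin θ = 1.0 / 6.9 = 0.1449.
θ = arcsin(0.1449) = 8.333°.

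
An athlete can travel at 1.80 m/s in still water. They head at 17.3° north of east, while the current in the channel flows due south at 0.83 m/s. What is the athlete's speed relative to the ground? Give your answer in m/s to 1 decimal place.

1.7 m/s

Taking east as x and north as y: velocity relative to the water = (1.719, 0.535) m/s; the water relative to ground = (0.000, -0.830) m/s.
Velocity relative to ground = (1.719, 0.535) + (0.000, -0.830) = (1.719, -0.295) m/s.
Speed = |(1.719, -0.295)| = 1.744 m/s.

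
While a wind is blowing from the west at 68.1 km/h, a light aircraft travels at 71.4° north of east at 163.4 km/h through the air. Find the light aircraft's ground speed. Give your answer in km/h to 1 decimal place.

Taking east as x and north as y: velocity relative to the air = (52.118, 154.865) km/h; the air relative to ground = (68.100, 0.000) km/h.
Velocity relative to ground = (52.118, 154.865) + (68.100, 0.000) = (120.218, 154.865) km/h.
Speed = |(120.218, 154.865)| = 196.050 km/h.

196.1 km/h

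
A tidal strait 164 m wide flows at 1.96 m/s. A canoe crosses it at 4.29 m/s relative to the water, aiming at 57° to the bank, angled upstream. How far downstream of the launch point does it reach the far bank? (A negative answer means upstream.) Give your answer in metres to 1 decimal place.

-17.2 m

Perpendicular speed = 3.598 m/s; crossing time = 164 / 3.598 = 45.582 s.
Net downstream speed = -0.377 m/s.
Drift = -0.377 × 45.582 = -17.162 m (upstream).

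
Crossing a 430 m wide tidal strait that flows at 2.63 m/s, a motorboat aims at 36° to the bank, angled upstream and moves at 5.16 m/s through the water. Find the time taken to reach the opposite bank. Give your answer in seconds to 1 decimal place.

The component of the motorboat's velocity perpendicular to the bank is 5.16 × sin 36° = 3.033 m/s.
Only the cross-stream component determines the crossing time; the current contributes nothing perpendicular to the bank.
Time = 430 / 3.033 = 141.775 s.

141.8 s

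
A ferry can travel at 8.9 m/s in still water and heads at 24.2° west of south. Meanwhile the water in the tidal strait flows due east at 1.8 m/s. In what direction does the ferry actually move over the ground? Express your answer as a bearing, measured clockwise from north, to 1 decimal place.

Taking east as x and north as y: velocity relative to the water = (-3.648, -8.118) m/s; the water relative to ground = (1.800, 0.000) m/s.
Velocity relative to ground = (-3.648, -8.118) + (1.800, 0.000) = (-1.848, -8.118) m/s.
Bearing = atan2(-1.85, -8.12) = 192.83° clockwise from north.

192.8°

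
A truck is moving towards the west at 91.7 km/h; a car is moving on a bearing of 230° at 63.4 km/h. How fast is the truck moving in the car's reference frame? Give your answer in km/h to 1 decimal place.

Taking east as x and north as y: truck velocity = (-91.700, 0.000) km/h; car velocity = (-48.567, -40.753) km/h.
Velocity of truck relative to car = (-91.700, 0.000) − (-48.567, -40.753) = (-43.133, 40.753) km/h.
Magnitude = |(-43.133, 40.753)| = 59.340 km/h.

59.3 km/h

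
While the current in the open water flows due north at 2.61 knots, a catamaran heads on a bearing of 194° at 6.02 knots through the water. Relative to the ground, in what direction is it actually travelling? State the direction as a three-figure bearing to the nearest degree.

204°

Taking east as x and north as y: velocity relative to the water = (-1.456, -5.841) knots; the water relative to ground = (0.000, 2.610) knots.
Velocity relative to ground = (-1.456, -5.841) + (0.000, 2.610) = (-1.456, -3.231) knots.
Bearing = atan2(-1.46, -3.23) = 204.26° clockwise from north.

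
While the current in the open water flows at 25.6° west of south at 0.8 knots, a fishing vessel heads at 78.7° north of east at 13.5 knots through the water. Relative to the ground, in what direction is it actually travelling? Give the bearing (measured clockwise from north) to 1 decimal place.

010.4°

Taking east as x and north as y: velocity relative to the water = (2.645, 13.238) knots; the water relative to ground = (-0.346, -0.721) knots.
Velocity relative to ground = (2.645, 13.238) + (-0.346, -0.721) = (2.300, 12.517) knots.
Bearing = atan2(2.30, 12.52) = 10.41° clockwise from north.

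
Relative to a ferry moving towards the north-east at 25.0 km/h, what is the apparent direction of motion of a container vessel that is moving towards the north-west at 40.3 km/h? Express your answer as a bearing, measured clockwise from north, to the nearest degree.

283°

Taking east as x and north as y: container vessel velocity = (-28.496, 28.496) km/h; ferry velocity = (17.678, 17.678) km/h.
Velocity of container vessel relative to ferry = (-28.496, 28.496) − (17.678, 17.678) = (-46.174, 10.819) km/h.
Bearing = atan2(-46.17, 10.82) = 283.19° clockwise from north.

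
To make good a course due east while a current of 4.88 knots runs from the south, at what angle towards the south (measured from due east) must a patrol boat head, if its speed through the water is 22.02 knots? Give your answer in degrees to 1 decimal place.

12.8°

The current pushes perpendicular to the desired track; the heading must have a component into the current equal to 4.88 knots: 22.02 sin θ = 4.88.
sin θ = 0.2216, so θ = 12.804°.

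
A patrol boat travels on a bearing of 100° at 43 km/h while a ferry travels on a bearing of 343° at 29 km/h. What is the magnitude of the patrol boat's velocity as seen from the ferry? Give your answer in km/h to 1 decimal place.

Taking east as x and north as y: patrol boat velocity = (42.347, -7.467) km/h; ferry velocity = (-8.479, 27.733) km/h.
Velocity of patrol boat relative to ferry = (42.347, -7.467) − (-8.479, 27.733) = (50.826, -35.200) km/h.
Magnitude = |(50.826, -35.200)| = 61.824 km/h.

61.8 km/h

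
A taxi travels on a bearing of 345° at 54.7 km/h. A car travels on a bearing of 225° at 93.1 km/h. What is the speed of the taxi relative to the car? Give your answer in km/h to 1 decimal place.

129.4 km/h

Taking east as x and north as y: taxi velocity = (-14.157, 52.836) km/h; car velocity = (-65.832, -65.832) km/h.
Velocity of taxi relative to car = (-14.157, 52.836) − (-65.832, -65.832) = (51.674, 118.668) km/h.
Magnitude = |(51.674, 118.668)| = 129.431 km/h.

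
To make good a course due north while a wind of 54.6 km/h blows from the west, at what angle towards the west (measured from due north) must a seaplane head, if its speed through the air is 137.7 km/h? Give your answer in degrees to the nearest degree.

The wind pushes perpendicular to the desired track; the heading must have a component into the wind equal to 54.6 km/h: 137.7 sin θ = 54.6.
sin θ = 0.3965, so θ = 23.360°.

23°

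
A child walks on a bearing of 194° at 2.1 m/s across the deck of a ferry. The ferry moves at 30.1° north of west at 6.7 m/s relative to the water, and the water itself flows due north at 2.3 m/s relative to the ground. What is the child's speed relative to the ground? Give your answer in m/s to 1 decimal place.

In east/north components (m/s): child relative to ferry = (-0.508, -2.038); ferry relative to water = (-5.797, 3.360); water relative to ground = (0.000, 2.300).
Sum = (-6.305, 3.623) m/s.
Speed = |(-6.305, 3.623)| = 7.271 m/s.

7.3 m/s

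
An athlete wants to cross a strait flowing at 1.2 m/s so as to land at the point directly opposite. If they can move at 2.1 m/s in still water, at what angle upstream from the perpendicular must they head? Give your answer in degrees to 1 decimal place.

To cancel the current, the upstream component of the athlete's velocity must equal the flow: 2.1 sin θ = 1.2.
sin θ = 1.2 / 2.1 = 0.5714.
θ = arcsin(0.5714) = 34.850°.

34.8°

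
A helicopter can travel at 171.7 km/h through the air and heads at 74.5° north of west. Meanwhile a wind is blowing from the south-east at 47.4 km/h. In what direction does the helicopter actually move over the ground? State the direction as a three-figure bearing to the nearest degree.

338°

Taking east as x and north as y: velocity relative to the air = (-45.885, 165.455) km/h; the air relative to ground = (-33.517, 33.517) km/h.
Velocity relative to ground = (-45.885, 165.455) + (-33.517, 33.517) = (-79.402, 198.972) km/h.
Bearing = atan2(-79.40, 198.97) = 338.25° clockwise from north.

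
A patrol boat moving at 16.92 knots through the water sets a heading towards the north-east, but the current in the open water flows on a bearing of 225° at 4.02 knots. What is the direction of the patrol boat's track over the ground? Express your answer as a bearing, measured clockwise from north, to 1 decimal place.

Taking east as x and north as y: velocity relative to the water = (11.964, 11.964) knots; the water relative to ground = (-2.843, -2.843) knots.
Velocity relative to ground = (11.964, 11.964) + (-2.843, -2.843) = (9.122, 9.122) knots.
Bearing = atan2(9.12, 9.12) = 45.00° clockwise from north.

045.0°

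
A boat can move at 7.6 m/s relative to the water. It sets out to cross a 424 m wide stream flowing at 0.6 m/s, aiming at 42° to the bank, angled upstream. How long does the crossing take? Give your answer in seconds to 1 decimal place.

83.4 s

The component of the boat's velocity perpendicular to the bank is 7.6 × sin 42° = 5.085 m/s.
The flow acts along the bank and has no component across it.
Time = 424 / 5.085 = 83.376 s.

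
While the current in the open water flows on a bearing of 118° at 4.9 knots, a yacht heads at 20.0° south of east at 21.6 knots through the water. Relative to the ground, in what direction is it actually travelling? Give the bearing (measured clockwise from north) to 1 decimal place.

111.5°

Taking east as x and north as y: velocity relative to the water = (20.297, -7.388) knots; the water relative to ground = (4.326, -2.300) knots.
Velocity relative to ground = (20.297, -7.388) + (4.326, -2.300) = (24.624, -9.688) knots.
Bearing = atan2(24.62, -9.69) = 111.48° clockwise from north.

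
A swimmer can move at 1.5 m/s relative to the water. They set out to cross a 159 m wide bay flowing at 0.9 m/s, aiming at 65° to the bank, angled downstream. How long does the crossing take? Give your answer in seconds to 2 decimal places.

The component of the swimmer's velocity perpendicular to the bank is 1.5 × sin 65° = 1.359 m/s.
The flow acts along the bank and has no component across it.
Time = 159 / 1.359 = 116.958 s.

116.96 s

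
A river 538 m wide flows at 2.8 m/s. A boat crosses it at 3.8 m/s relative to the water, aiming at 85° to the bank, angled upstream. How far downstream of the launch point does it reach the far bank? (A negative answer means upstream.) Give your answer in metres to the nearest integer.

Perpendicular speed = 3.786 m/s; crossing time = 538 / 3.786 = 142.120 s.
Net downstream speed = 2.469 m/s.
Drift = 2.469 × 142.120 = 350.866 m (downstream).

351 m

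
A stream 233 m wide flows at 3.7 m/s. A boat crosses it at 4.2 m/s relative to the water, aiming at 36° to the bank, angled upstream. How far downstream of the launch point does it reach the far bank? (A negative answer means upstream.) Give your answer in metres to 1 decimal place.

Perpendicular speed = 2.469 m/s; crossing time = 233 / 2.469 = 94.382 s.
Net downstream speed = 0.302 m/s.
Drift = 0.302 × 94.382 = 28.515 m (downstream).

28.5 m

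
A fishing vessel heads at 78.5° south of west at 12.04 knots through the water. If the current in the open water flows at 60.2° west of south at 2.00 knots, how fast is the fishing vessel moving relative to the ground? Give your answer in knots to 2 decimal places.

13.44 knots

Taking east as x and north as y: velocity relative to the water = (-2.400, -11.798) knots; the water relative to ground = (-1.736, -0.994) knots.
Velocity relative to ground = (-2.400, -11.798) + (-1.736, -0.994) = (-4.136, -12.792) knots.
Speed = |(-4.136, -12.792)| = 13.444 knots.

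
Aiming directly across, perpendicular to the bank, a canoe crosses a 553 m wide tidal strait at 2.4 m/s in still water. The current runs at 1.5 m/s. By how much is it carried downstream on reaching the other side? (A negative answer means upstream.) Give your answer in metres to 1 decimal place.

345.6 m

Perpendicular speed = 2.400 m/s; crossing time = 553 / 2.400 = 230.417 s.
Net downstream speed = 1.500 m/s.
Drift = 1.500 × 230.417 = 345.625 m (downstream).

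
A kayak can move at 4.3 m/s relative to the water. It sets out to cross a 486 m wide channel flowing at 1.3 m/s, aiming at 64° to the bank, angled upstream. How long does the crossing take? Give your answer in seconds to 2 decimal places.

125.75 s

The component of the kayak's velocity perpendicular to the bank is 4.3 × sin 64° = 3.865 m/s.
The flow acts along the bank and has no component across it.
Time = 486 / 3.865 = 125.750 s.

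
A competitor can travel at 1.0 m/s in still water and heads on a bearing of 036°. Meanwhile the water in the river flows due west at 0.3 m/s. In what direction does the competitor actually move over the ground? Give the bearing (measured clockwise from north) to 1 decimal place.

Taking east as x and north as y: velocity relative to the water = (0.588, 0.809) m/s; the water relative to ground = (-0.300, 0.000) m/s.
Velocity relative to ground = (0.588, 0.809) + (-0.300, 0.000) = (0.288, 0.809) m/s.
Bearing = atan2(0.29, 0.81) = 19.58° clockwise from north.

019.6°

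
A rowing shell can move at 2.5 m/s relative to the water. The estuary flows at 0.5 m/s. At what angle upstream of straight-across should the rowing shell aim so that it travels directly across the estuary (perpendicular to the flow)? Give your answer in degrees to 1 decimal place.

To cancel the current, the upstream component of the rowing shell's velocity must equal the flow: 2.5 sin θ = 0.5.
sin θ = 0.5 / 2.5 = 0.2000.
θ = arcsin(0.2000) = 11.537°.

11.5°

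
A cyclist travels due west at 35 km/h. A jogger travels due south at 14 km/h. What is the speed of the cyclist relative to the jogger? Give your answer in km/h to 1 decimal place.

Taking east as x and north as y: cyclist velocity = (-35.000, 0.000) km/h; jogger velocity = (0.000, -14.000) km/h.
Velocity of cyclist relative to jogger = (-35.000, 0.000) − (0.000, -14.000) = (-35.000, 14.000) km/h.
Magnitude = |(-35.000, 14.000)| = 37.696 km/h.

37.7 km/h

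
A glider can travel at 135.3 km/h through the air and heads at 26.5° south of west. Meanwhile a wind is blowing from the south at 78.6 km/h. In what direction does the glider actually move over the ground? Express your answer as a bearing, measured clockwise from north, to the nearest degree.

Taking east as x and north as y: velocity relative to the air = (-121.085, -60.371) km/h; the air relative to ground = (0.000, 78.600) km/h.
Velocity relative to ground = (-121.085, -60.371) + (0.000, 78.600) = (-121.085, 18.229) km/h.
Bearing = atan2(-121.08, 18.23) = 278.56° clockwise from north.

279°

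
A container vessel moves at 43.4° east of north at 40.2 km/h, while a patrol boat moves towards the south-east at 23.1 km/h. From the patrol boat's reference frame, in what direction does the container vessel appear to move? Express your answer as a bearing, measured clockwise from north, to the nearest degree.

Taking east as x and north as y: container vessel velocity = (27.621, 29.208) km/h; patrol boat velocity = (16.334, -16.334) km/h.
Velocity of container vessel relative to patrol boat = (27.621, 29.208) − (16.334, -16.334) = (11.287, 45.542) km/h.
Bearing = atan2(11.29, 45.54) = 13.92° clockwise from north.

014°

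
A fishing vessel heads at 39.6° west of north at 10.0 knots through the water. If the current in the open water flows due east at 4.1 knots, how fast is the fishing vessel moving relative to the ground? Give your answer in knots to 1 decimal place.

8.0 knots

Taking east as x and north as y: velocity relative to the water = (-6.374, 7.705) knots; the water relative to ground = (4.100, 0.000) knots.
Velocity relative to ground = (-6.374, 7.705) + (4.100, 0.000) = (-2.274, 7.705) knots.
Speed = |(-2.274, 7.705)| = 8.034 knots.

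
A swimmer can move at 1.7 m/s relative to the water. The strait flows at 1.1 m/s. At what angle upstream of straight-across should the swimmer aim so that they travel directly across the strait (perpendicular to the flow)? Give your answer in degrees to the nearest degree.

To cancel the current, the upstream component of the swimmer's velocity must equal the flow: 1.7 sin θ = 1.1.
sin θ = 1.1 / 1.7 = 0.6471.
θ = arcsin(0.6471) = 40.320°.

40°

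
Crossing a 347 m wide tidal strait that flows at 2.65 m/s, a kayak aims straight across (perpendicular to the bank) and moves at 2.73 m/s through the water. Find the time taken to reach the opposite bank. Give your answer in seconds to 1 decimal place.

The component of the kayak's velocity perpendicular to the bank is 2.73 m/s.
The flow acts along the bank and has no component across it.
Time = 347 / 2.730 = 127.106 s.

127.1 s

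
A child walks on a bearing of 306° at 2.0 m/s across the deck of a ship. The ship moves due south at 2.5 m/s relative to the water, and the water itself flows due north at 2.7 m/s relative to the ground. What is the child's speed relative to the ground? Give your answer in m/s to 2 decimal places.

2.12 m/s

In east/north components (m/s): child relative to ship = (-1.618, 1.176); ship relative to water = (0.000, -2.500); water relative to ground = (0.000, 2.700).
Sum = (-1.618, 1.376) m/s.
Speed = |(-1.618, 1.376)| = 2.124 m/s.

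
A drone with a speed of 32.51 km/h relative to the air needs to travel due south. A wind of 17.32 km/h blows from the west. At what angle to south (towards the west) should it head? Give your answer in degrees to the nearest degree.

The wind pushes perpendicular to the desired track; the heading must have a component into the wind equal to 17.32 km/h: 32.51 sin θ = 17.32.
sin θ = 0.5328, so θ = 32.192°.

32°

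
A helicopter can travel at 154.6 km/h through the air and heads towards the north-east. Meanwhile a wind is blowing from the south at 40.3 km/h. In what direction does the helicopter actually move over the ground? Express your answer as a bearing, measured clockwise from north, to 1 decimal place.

036.2°

Taking east as x and north as y: velocity relative to the air = (109.319, 109.319) km/h; the air relative to ground = (0.000, 40.300) km/h.
Velocity relative to ground = (109.319, 109.319) + (0.000, 40.300) = (109.319, 149.619) km/h.
Bearing = atan2(109.32, 149.62) = 36.15° clockwise from north.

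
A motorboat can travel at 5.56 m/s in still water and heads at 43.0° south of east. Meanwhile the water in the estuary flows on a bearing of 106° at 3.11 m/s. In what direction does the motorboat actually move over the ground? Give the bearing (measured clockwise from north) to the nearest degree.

Taking east as x and north as y: velocity relative to the water = (4.066, -3.792) m/s; the water relative to ground = (2.990, -0.857) m/s.
Velocity relative to ground = (4.066, -3.792) + (2.990, -0.857) = (7.056, -4.649) m/s.
Bearing = atan2(7.06, -4.65) = 123.38° clockwise from north.

123°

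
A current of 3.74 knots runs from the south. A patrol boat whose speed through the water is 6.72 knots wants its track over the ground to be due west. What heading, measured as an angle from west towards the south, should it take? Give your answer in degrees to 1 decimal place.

The current pushes perpendicular to the desired track; the heading must have a component into the current equal to 3.74 knots: 6.72 sin θ = 3.74.
sin θ = 0.5565, so θ = 33.817°.

33.8°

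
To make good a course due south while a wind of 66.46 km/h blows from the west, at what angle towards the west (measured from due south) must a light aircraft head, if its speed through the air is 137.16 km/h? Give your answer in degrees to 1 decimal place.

29.0°

The wind pushes perpendicular to the desired track; the heading must have a component into the wind equal to 66.46 km/h: 137.16 sin θ = 66.46.
sin θ = 0.4845, so θ = 28.983°.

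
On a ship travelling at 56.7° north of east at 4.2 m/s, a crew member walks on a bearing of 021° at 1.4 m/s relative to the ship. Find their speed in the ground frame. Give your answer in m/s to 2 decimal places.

Taking east as x and north as y: ship velocity = (2.306, 3.510) m/s; crew member velocity relative to ship = (0.502, 1.307) m/s.
Velocity relative to ground = (2.306, 3.510) + (0.502, 1.307) = (2.808, 4.817) m/s.
Speed = |(2.808, 4.817)| = 5.576 m/s.

5.58 m/s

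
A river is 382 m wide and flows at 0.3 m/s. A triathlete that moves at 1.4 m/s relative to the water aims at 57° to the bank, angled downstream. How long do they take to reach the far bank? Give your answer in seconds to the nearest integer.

The component of the triathlete's velocity perpendicular to the bank is 1.4 × sin 57° = 1.174 m/s.
Only the cross-stream component determines the crossing time; the current contributes nothing perpendicular to the bank.
Time = 382 / 1.174 = 325.345 s.

325 s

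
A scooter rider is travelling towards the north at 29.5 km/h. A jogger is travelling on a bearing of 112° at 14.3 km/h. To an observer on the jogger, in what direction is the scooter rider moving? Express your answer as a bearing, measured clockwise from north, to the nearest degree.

Taking east as x and north as y: scooter rider velocity = (0.000, 29.500) km/h; jogger velocity = (13.259, -5.357) km/h.
Velocity of scooter rider relative to jogger = (0.000, 29.500) − (13.259, -5.357) = (-13.259, 34.857) km/h.
Bearing = atan2(-13.26, 34.86) = 339.17° clockwise from north.

339°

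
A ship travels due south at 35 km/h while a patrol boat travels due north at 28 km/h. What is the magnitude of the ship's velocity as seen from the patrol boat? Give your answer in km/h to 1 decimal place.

63.0 km/h

Taking east as x and north as y: ship velocity = (0.000, -35.000) km/h; patrol boat velocity = (0.000, 28.000) km/h.
Velocity of ship relative to patrol boat = (0.000, -35.000) − (0.000, 28.000) = (0.000, -63.000) km/h.
Magnitude = |(0.000, -63.000)| = 63.000 km/h.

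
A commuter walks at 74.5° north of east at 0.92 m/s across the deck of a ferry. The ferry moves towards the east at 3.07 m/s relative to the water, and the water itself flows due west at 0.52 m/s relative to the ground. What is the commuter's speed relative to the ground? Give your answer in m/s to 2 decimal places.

2.93 m/s

In east/north components (m/s): commuter relative to ferry = (0.246, 0.887); ferry relative to water = (3.070, 0.000); water relative to ground = (-0.520, 0.000).
Sum = (2.796, 0.887) m/s.
Speed = |(2.796, 0.887)| = 2.933 m/s.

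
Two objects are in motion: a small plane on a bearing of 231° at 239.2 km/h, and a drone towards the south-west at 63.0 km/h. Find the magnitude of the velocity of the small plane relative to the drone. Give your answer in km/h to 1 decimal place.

176.7 km/h

Taking east as x and north as y: small plane velocity = (-185.893, -150.533) km/h; drone velocity = (-44.548, -44.548) km/h.
Velocity of small plane relative to drone = (-185.893, -150.533) − (-44.548, -44.548) = (-141.346, -105.986) km/h.
Magnitude = |(-141.346, -105.986)| = 176.668 km/h.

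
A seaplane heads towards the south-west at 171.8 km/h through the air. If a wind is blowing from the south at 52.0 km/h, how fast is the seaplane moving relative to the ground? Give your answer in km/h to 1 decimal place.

139.9 km/h

Taking east as x and north as y: velocity relative to the air = (-121.481, -121.481) km/h; the air relative to ground = (0.000, 52.000) km/h.
Velocity relative to ground = (-121.481, -121.481) + (0.000, 52.000) = (-121.481, -69.481) km/h.
Speed = |(-121.481, -69.481)| = 139.947 km/h.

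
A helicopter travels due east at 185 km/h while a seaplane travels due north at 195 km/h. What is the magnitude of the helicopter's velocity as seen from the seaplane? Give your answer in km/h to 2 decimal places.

268.79 km/h

Taking east as x and north as y: helicopter velocity = (185.000, 0.000) km/h; seaplane velocity = (0.000, 195.000) km/h.
Velocity of helicopter relative to seaplane = (185.000, 0.000) − (0.000, 195.000) = (185.000, -195.000) km/h.
Magnitude = |(185.000, -195.000)| = 268.794 km/h.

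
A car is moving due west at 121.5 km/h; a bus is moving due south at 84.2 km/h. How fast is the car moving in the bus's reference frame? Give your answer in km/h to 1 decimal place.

147.8 km/h

Taking east as x and north as y: car velocity = (-121.500, 0.000) km/h; bus velocity = (0.000, -84.200) km/h.
Velocity of car relative to bus = (-121.500, 0.000) − (0.000, -84.200) = (-121.500, 84.200) km/h.
Magnitude = |(-121.500, 84.200)| = 147.824 km/h.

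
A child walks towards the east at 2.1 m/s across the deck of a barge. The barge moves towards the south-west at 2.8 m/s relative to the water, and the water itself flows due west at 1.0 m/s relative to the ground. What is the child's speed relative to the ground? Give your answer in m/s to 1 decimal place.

In east/north components (m/s): child relative to barge = (2.100, 0.000); barge relative to water = (-1.980, -1.980); water relative to ground = (-1.000, 0.000).
Sum = (-0.880, -1.980) m/s.
Speed = |(-0.880, -1.980)| = 2.167 m/s.

2.2 m/s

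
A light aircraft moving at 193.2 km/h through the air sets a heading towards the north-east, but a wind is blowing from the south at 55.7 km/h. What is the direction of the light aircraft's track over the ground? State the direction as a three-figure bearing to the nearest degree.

Taking east as x and north as y: velocity relative to the air = (136.613, 136.613) km/h; the air relative to ground = (0.000, 55.700) km/h.
Velocity relative to ground = (136.613, 136.613) + (0.000, 55.700) = (136.613, 192.313) km/h.
Bearing = atan2(136.61, 192.31) = 35.39° clockwise from north.

035°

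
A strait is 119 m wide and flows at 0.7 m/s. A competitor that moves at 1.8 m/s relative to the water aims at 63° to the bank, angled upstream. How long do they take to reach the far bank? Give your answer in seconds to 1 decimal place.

74.2 s

The component of the competitor's velocity perpendicular to the bank is 1.8 × sin 63° = 1.604 m/s.
The flow acts along the bank and has no component across it.
Time = 119 / 1.604 = 74.198 s.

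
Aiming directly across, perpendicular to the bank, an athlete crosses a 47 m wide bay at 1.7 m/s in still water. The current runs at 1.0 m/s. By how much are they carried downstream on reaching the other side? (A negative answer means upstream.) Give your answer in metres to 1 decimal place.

Perpendicular speed = 1.700 m/s; crossing time = 47 / 1.700 = 27.647 s.
Net downstream speed = 1.000 m/s.
Drift = 1.000 × 27.647 = 27.647 m (downstream).

27.6 m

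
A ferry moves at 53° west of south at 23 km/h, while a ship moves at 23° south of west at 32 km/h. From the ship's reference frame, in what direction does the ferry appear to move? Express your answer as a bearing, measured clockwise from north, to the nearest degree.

Taking east as x and north as y: ferry velocity = (-18.369, -13.842) km/h; ship velocity = (-29.456, -12.503) km/h.
Velocity of ferry relative to ship = (-18.369, -13.842) − (-29.456, -12.503) = (11.088, -1.338) km/h.
Bearing = atan2(11.09, -1.34) = 96.88° clockwise from north.

097°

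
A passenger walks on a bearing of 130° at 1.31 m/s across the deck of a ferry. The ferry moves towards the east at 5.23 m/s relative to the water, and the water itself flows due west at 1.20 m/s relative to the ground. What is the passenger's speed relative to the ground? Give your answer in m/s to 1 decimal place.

In east/north components (m/s): passenger relative to ferry = (1.004, -0.842); ferry relative to water = (5.230, 0.000); water relative to ground = (-1.200, 0.000).
Sum = (5.034, -0.842) m/s.
Speed = |(5.034, -0.842)| = 5.103 m/s.

5.1 m/s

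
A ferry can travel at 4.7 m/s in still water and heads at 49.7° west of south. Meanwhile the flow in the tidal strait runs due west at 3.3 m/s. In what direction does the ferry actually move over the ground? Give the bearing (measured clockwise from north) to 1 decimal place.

Taking east as x and north as y: velocity relative to the water = (-3.585, -3.040) m/s; the water relative to ground = (-3.300, 0.000) m/s.
Velocity relative to ground = (-3.585, -3.040) + (-3.300, 0.000) = (-6.885, -3.040) m/s.
Bearing = atan2(-6.88, -3.04) = 246.18° clockwise from north.

246.2°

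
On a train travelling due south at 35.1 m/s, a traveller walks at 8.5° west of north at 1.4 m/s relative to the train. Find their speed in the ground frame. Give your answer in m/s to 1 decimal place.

33.7 m/s

Taking east as x and north as y: train velocity = (0.000, -35.100) m/s; traveller velocity relative to train = (-0.207, 1.385) m/s.
Velocity relative to ground = (0.000, -35.100) + (-0.207, 1.385) = (-0.207, -33.715) m/s.
Speed = |(-0.207, -33.715)| = 33.716 m/s.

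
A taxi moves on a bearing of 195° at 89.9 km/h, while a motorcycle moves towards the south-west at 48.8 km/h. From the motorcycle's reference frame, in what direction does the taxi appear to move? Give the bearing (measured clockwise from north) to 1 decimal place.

167.9°

Taking east as x and north as y: taxi velocity = (-23.268, -86.837) km/h; motorcycle velocity = (-34.507, -34.507) km/h.
Velocity of taxi relative to motorcycle = (-23.268, -86.837) − (-34.507, -34.507) = (11.239, -52.330) km/h.
Bearing = atan2(11.24, -52.33) = 167.88° clockwise from north.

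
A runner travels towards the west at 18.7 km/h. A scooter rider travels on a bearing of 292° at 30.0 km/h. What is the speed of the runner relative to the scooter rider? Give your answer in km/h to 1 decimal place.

14.5 km/h

Taking east as x and north as y: runner velocity = (-18.700, 0.000) km/h; scooter rider velocity = (-27.816, 11.238) km/h.
Velocity of runner relative to scooter rider = (-18.700, 0.000) − (-27.816, 11.238) = (9.116, -11.238) km/h.
Magnitude = |(9.116, -11.238)| = 14.470 km/h.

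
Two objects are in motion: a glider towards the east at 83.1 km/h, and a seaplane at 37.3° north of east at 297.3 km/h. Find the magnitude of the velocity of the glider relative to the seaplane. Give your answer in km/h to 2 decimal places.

236.62 km/h

Taking east as x and north as y: glider velocity = (83.100, 0.000) km/h; seaplane velocity = (236.494, 180.160) km/h.
Velocity of glider relative to seaplane = (83.100, 0.000) − (236.494, 180.160) = (-153.394, -180.160) km/h.
Magnitude = |(-153.394, -180.160)| = 236.617 km/h.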